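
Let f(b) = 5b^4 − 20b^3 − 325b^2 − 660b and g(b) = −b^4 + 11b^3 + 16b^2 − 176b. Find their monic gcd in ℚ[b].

By polynomial division,
  5b^4 − 20b^3 − 325b^2 − 660b = (−5)(−b^4 + 11b^3 + 16b^2 − 176b) + (35b^3 − 245b^2 − 1540b)
  −b^4 + 11b^3 + 16b^2 − 176b = (−(1/35)b + 4/35)(35b^3 − 245b^2 − 1540b) + (0)
Last nonzero remainder: 35b^3 − 245b^2 − 1540b. Dividing through by 35 gives the monic gcd b^3 − 7b^2 − 44b.

b^3 − 7b^2 − 44b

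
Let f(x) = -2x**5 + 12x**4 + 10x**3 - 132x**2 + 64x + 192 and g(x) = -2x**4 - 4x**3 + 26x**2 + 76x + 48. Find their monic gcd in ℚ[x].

x**3 - 13x - 12

Euclidean algorithm in ℚ[x]:
  -2x**5 + 12x**4 + 10x**3 - 132x**2 + 64x + 192 = (x - 8)(-2x**4 - 4x**3 + 26x**2 + 76x + 48) + (-48x**3 + 624x + 576)
  -2x**4 - 4x**3 + 26x**2 + 76x + 48 = ((1/24)x + 1/12)(-48x**3 + 624x + 576) + (0)
Last nonzero remainder: -48x**3 + 624x + 576. Dividing through by -48 gives the monic gcd x**3 - 13x - 12.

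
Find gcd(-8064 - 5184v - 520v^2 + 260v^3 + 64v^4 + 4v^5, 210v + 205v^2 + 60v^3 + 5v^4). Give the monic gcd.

21 + 10v + v^2

Euclidean algorithm in ℚ[v]:
  4v^5 + 64v^4 + 260v^3 - 520v^2 - 5184v - 8064 = ((4/5)v + 16/5)(5v^4 + 60v^3 + 205v^2 + 210v) + (-96v^3 - 1344v^2 - 5856v - 8064)
  5v^4 + 60v^3 + 205v^2 + 210v = (-(5/96)v + 5/48)(-96v^3 - 1344v^2 - 5856v - 8064) + (40v^2 + 400v + 840)
  -96v^3 - 1344v^2 - 5856v - 8064 = (-(12/5)v - 48/5)(40v^2 + 400v + 840) + (0)
Last nonzero remainder: 40v^2 + 400v + 840. Dividing through by 40 gives the monic gcd v^2 + 10v + 21.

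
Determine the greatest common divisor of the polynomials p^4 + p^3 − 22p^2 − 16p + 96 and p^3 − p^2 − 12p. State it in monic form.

p^2 − p − 12

Apply the Euclidean algorithm:
  p^4 + p^3 − 22p^2 − 16p + 96 = (p + 2)(p^3 − p^2 − 12p) + (−8p^2 + 8p + 96)
  p^3 − p^2 − 12p = (−(1/8)p)(−8p^2 + 8p + 96) + (0)
Last nonzero remainder: −8p^2 + 8p + 96. Dividing through by −8 gives the monic gcd p^2 − p − 12.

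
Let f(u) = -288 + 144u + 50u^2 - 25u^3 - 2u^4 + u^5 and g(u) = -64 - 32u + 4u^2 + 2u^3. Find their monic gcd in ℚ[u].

-16 + u^2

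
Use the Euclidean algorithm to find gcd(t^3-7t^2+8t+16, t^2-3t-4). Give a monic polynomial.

Apply the Euclidean algorithm:
  t^3-7t^2+8t+16 = (t-4)(t^2-3t-4) + (0)
The last nonzero remainder t^2-3t-4 is already monic.

t^2-3t-4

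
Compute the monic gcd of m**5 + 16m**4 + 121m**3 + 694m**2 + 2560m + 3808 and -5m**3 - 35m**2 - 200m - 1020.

m**2 + m + 34

Apply the Euclidean algorithm:
  m**5 + 16m**4 + 121m**3 + 694m**2 + 2560m + 3808 = (-(1/5)m**2 - (9/5)m - 18/5)(-5m**3 - 35m**2 - 200m - 1020) + (4m**2 + 4m + 136)
  -5m**3 - 35m**2 - 200m - 1020 = (-(5/4)m - 15/2)(4m**2 + 4m + 136) + (0)
Last nonzero remainder: 4m**2 + 4m + 136. Dividing through by 4 gives the monic gcd m**2 + m + 34.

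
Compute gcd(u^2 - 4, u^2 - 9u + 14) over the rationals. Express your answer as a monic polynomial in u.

u - 2

Euclidean algorithm in ℚ[u]:
  u^2 - 4 = (u^2 - 9u + 14) + (9u - 18)
  u^2 - 9u + 14 = ((1/9)u - 7/9)(9u - 18) + (0)
Last nonzero remainder: 9u - 18. Dividing through by 9 gives the monic gcd u - 2.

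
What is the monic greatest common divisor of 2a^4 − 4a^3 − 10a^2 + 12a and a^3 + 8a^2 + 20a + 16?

a + 2

By polynomial division,
  2a^4 − 4a^3 − 10a^2 + 12a = (2a − 20)(a^3 + 8a^2 + 20a + 16) + (110a^2 + 380a + 320)
  a^3 + 8a^2 + 20a + 16 = ((1/110)a + 5/121)(110a^2 + 380a + 320) + ((168/121)a + 336/121)
  110a^2 + 380a + 320 = ((6655/84)a + 2420/21)((168/121)a + 336/121) + (0)
Last nonzero remainder: (168/121)a + 336/121. Dividing through by 168/121 gives the monic gcd a + 2.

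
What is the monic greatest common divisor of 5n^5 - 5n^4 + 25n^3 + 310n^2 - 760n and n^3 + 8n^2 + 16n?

n^2 + 4n

By polynomial division,
  5n^5 - 5n^4 + 25n^3 + 310n^2 - 760n = (5n^2 - 45n + 305)(n^3 + 8n^2 + 16n) + (-1410n^2 - 5640n)
  n^3 + 8n^2 + 16n = (-(1/1410)n - 2/705)(-1410n^2 - 5640n) + (0)
Last nonzero remainder: -1410n^2 - 5640n. Dividing through by -1410 gives the monic gcd n^2 + 4n.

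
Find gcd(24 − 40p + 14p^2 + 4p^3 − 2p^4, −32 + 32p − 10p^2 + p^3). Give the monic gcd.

−2 + p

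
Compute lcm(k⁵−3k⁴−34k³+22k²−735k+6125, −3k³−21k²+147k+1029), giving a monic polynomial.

k⁶+4k⁵−55k⁴−216k³−581k²+980k+42875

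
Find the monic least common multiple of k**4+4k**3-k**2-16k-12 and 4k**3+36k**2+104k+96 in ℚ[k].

k**5+8k**4+15k**3-20k**2-76k-48

Repeated division with remainder:
  k**4+4k**3-k**2-16k-12 = ((1/4)k-5/4)(4k**3+36k**2+104k+96) + (18k**2+90k+108)
  4k**3+36k**2+104k+96 = ((2/9)k+8/9)(18k**2+90k+108) + (0)
Last nonzero remainder: 18k**2+90k+108. Dividing through by 18 gives the monic gcd k**2+5k+6.
Then lcm(f, g) = f·g / gcd(f, g); expanding and making the result monic gives the answer.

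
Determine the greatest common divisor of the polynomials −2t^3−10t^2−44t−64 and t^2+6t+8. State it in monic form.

Euclidean algorithm in ℚ[t]:
  −2t^3−10t^2−44t−64 = (−2t+2)(t^2+6t+8) + (−40t−80)
  t^2+6t+8 = (−(1/40)t−1/10)(−40t−80) + (0)
Last nonzero remainder: −40t−80. Dividing through by −40 gives the monic gcd t+2.

t+2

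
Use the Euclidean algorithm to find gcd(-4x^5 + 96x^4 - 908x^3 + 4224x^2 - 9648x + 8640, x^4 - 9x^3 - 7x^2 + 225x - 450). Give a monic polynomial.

x^3 - 14x^2 + 63x - 90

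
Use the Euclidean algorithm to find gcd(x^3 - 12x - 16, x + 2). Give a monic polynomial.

x + 2

By polynomial division,
  x^3 - 12x - 16 = (x^2 - 2x - 8)(x + 2) + (0)
The last nonzero remainder x + 2 is already monic.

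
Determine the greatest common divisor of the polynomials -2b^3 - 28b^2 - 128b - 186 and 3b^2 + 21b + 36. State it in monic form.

b + 3

Euclidean algorithm in ℚ[b]:
  -2b^3 - 28b^2 - 128b - 186 = (-(2/3)b - 14/3)(3b^2 + 21b + 36) + (-6b - 18)
  3b^2 + 21b + 36 = (-(1/2)b - 2)(-6b - 18) + (0)
Last nonzero remainder: -6b - 18. Dividing through by -6 gives the monic gcd b + 3.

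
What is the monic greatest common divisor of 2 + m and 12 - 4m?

1

Apply the Euclidean algorithm:
  m + 2 = (-1/4)(-4m + 12) + (5)
  -4m + 12 = (-(4/5)m + 12/5)(5) + (0)
The last nonzero remainder is the constant 5, so the polynomials are coprime and gcd = 1.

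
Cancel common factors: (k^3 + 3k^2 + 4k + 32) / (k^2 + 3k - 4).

Euclidean algorithm in ℚ[k]:
  k^3 + 3k^2 + 4k + 32 = (k)(k^2 + 3k - 4) + (8k + 32)
  k^2 + 3k - 4 = ((1/8)k - 1/8)(8k + 32) + (0)
Last nonzero remainder: 8k + 32. Dividing through by 8 gives the monic gcd k + 4.
Cancel k + 4 from numerator and denominator to get the reduced form.

(k^2 - k + 8)/(k - 1)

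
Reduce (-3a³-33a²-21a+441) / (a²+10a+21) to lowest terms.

By polynomial division,
  -3a³-33a²-21a+441 = (-3a-3)(a²+10a+21) + (72a+504)
  a²+10a+21 = ((1/72)a+1/24)(72a+504) + (0)
Last nonzero remainder: 72a+504. Dividing through by 72 gives the monic gcd a+7.
Cancel a+7 from numerator and denominator to get the reduced form.

(-3a²-12a+63)/(a+3)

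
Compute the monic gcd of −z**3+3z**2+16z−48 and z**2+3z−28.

Repeated division with remainder:
  −z**3+3z**2+16z−48 = (−z+6)(z**2+3z−28) + (−30z+120)
  z**2+3z−28 = (−(1/30)z−7/30)(−30z+120) + (0)
Last nonzero remainder: −30z+120. Dividing through by −30 gives the monic gcd z−4.

z−4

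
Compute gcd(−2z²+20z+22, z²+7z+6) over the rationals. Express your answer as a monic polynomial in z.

Apply the Euclidean algorithm:
  −2z²+20z+22 = (−2)(z²+7z+6) + (34z+34)
  z²+7z+6 = ((1/34)z+3/17)(34z+34) + (0)
Last nonzero remainder: 34z+34. Dividing through by 34 gives the monic gcd z+1.

z+1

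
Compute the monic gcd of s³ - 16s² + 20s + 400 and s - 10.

Euclidean algorithm in ℚ[s]:
  s³ - 16s² + 20s + 400 = (s² - 6s - 40)(s - 10) + (0)
The last nonzero remainder s - 10 is already monic.

s - 10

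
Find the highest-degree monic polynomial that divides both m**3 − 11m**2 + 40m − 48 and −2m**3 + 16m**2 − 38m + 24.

m**2 − 7m + 12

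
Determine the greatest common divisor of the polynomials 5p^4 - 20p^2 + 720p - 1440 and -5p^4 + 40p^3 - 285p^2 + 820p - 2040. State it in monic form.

p^2 - 4p + 24

Euclidean algorithm in ℚ[p]:
  5p^4 - 20p^2 + 720p - 1440 = (-1)(-5p^4 + 40p^3 - 285p^2 + 820p - 2040) + (40p^3 - 305p^2 + 1540p - 3480)
  -5p^4 + 40p^3 - 285p^2 + 820p - 2040 = (-(1/8)p + 3/64)(40p^3 - 305p^2 + 1540p - 3480) + (-(5005/64)p^2 + (5005/16)p - 15015/8)
  40p^3 - 305p^2 + 1540p - 3480 = (-(512/1001)p + 1856/1001)(-(5005/64)p^2 + (5005/16)p - 15015/8) + (0)
Last nonzero remainder: -(5005/64)p^2 + (5005/16)p - 15015/8. Dividing through by -5005/64 gives the monic gcd p^2 - 4p + 24.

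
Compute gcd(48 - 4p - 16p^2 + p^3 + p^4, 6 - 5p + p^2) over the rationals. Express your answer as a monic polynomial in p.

Apply the Euclidean algorithm:
  p^4 + p^3 - 16p^2 - 4p + 48 = (p^2 + 6p + 8)(p^2 - 5p + 6) + (0)
The last nonzero remainder p^2 - 5p + 6 is already monic.

6 - 5p + p^2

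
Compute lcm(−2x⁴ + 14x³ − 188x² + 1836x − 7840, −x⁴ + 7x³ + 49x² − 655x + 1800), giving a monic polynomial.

x⁶ − 3x⁵ + 21x⁴ − 227x³ − 3982x² + 56990x − 176400

Repeated division with remainder:
  −2x⁴ + 14x³ − 188x² + 1836x − 7840 = (2)(−x⁴ + 7x³ + 49x² − 655x + 1800) + (−286x² + 3146x − 11440)
  −x⁴ + 7x³ + 49x² − 655x + 1800 = ((1/286)x² + (2/143)x − 45/286)(−286x² + 3146x − 11440) + (0)
Last nonzero remainder: −286x² + 3146x − 11440. Dividing through by −286 gives the monic gcd x² − 11x + 40.
Then lcm(f, g) = f·g / gcd(f, g); expanding and making the result monic gives the answer.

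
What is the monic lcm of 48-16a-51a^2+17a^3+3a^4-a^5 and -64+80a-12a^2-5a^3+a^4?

192-112a-188a^2+119a^3-5a^4-7a^5+a^6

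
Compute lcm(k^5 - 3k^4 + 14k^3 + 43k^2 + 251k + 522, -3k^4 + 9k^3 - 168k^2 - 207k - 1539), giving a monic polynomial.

k^7 - 8k^6 + 86k^5 - 198k^4 + 834k^3 + 1718k^2 + 11697k + 29754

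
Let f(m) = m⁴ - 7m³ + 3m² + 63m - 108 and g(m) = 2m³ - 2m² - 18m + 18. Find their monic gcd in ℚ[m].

m² - 9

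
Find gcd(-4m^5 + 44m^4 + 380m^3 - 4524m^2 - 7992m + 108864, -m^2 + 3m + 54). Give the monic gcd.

m^2 - 3m - 54

Repeated division with remainder:
  -4m^5 + 44m^4 + 380m^3 - 4524m^2 - 7992m + 108864 = (4m^3 - 32m^2 - 260m + 2016)(-m^2 + 3m + 54) + (0)
Last nonzero remainder: -m^2 + 3m + 54. Dividing through by -1 gives the monic gcd m^2 - 3m - 54.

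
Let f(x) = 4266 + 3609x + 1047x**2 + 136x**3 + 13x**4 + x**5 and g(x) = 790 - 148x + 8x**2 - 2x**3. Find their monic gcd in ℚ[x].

Apply the Euclidean algorithm:
  x**5 + 13x**4 + 136x**3 + 1047x**2 + 3609x + 4266 = (-(1/2)x**2 - (17/2)x - 65)(-2x**3 + 8x**2 - 148x + 790) + (704x**2 + 704x + 55616)
  -2x**3 + 8x**2 - 148x + 790 = (-(1/352)x + 5/352)(704x**2 + 704x + 55616) + (0)
Last nonzero remainder: 704x**2 + 704x + 55616. Dividing through by 704 gives the monic gcd x**2 + x + 79.

79 + x + x**2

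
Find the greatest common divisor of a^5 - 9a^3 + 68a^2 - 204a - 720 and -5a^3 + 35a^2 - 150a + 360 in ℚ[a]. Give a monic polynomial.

Apply the Euclidean algorithm:
  a^5 - 9a^3 + 68a^2 - 204a - 720 = (-(1/5)a^2 - (7/5)a - 2)(-5a^3 + 35a^2 - 150a + 360) + (0)
Last nonzero remainder: -5a^3 + 35a^2 - 150a + 360. Dividing through by -5 gives the monic gcd a^3 - 7a^2 + 30a - 72.

a^3 - 7a^2 + 30a - 72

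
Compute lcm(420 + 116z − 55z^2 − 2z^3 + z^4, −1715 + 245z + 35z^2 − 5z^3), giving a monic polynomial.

By polynomial division,
  z^4 − 2z^3 − 55z^2 + 116z + 420 = (−(1/5)z − 1)(−5z^3 + 35z^2 + 245z − 1715) + (29z^2 + 18z − 1295)
  −5z^3 + 35z^2 + 245z − 1715 = (−(5/29)z + 1105/841)(29z^2 + 18z − 1295) + (−(1620/841)z − 11340/841)
  29z^2 + 18z − 1295 = (−(24389/1620)z + 31117/324)(−(1620/841)z − 11340/841) + (0)
Last nonzero remainder: −(1620/841)z − 11340/841. Dividing through by −1620/841 gives the monic gcd z + 7.
Then lcm(f, g) = f·g / gcd(f, g); expanding and making the result monic gives the answer.

20580 − 196z − 3899z^2 + 788z^3 + 22z^4 − 16z^5 + z^6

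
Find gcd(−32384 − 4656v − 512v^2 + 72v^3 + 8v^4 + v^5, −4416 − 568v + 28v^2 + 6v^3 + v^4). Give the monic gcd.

Repeated division with remainder:
  v^5 + 8v^4 + 72v^3 − 512v^2 − 4656v − 32384 = (v + 2)(v^4 + 6v^3 + 28v^2 − 568v − 4416) + (32v^3 + 896v − 23552)
  v^4 + 6v^3 + 28v^2 − 568v − 4416 = ((1/32)v + 3/16)(32v^3 + 896v − 23552) + (0)
Last nonzero remainder: 32v^3 + 896v − 23552. Dividing through by 32 gives the monic gcd v^3 + 28v − 736.

−736 + 28v + v^3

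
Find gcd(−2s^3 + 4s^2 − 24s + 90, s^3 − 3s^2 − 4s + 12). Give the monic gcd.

Repeated division with remainder:
  −2s^3 + 4s^2 − 24s + 90 = (−2)(s^3 − 3s^2 − 4s + 12) + (−2s^2 − 32s + 114)
  s^3 − 3s^2 − 4s + 12 = (−(1/2)s + 19/2)(−2s^2 − 32s + 114) + (357s − 1071)
  −2s^2 − 32s + 114 = (−(2/357)s − 38/357)(357s − 1071) + (0)
Last nonzero remainder: 357s − 1071. Dividing through by 357 gives the monic gcd s − 3.

s − 3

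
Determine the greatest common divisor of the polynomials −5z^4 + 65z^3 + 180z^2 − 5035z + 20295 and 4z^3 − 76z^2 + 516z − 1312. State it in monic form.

z^2 − 11z + 41

Apply the Euclidean algorithm:
  −5z^4 + 65z^3 + 180z^2 − 5035z + 20295 = (−(5/4)z − 15/2)(4z^3 − 76z^2 + 516z − 1312) + (255z^2 − 2805z + 10455)
  4z^3 − 76z^2 + 516z − 1312 = ((4/255)z − 32/255)(255z^2 − 2805z + 10455) + (0)
Last nonzero remainder: 255z^2 − 2805z + 10455. Dividing through by 255 gives the monic gcd z^2 − 11z + 41.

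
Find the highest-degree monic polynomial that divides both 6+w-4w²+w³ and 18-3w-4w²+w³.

-3+w

Euclidean algorithm in ℚ[w]:
  w³-4w²+w+6 = (w³-4w²-3w+18) + (4w-12)
  w³-4w²-3w+18 = ((1/4)w²-(1/4)w-3/2)(4w-12) + (0)
Last nonzero remainder: 4w-12. Dividing through by 4 gives the monic gcd w-3.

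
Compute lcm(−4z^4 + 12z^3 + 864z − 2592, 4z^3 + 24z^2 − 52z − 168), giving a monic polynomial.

z^6 + 6z^5 − 13z^4 − 258z^3 − 1296z^2 + 2808z + 9072

By polynomial division,
  −4z^4 + 12z^3 + 864z − 2592 = (−z + 9)(4z^3 + 24z^2 − 52z − 168) + (−268z^2 + 1164z − 1080)
  4z^3 + 24z^2 − 52z − 168 = (−(1/67)z − 693/4489)(−268z^2 + 1164z − 1080) + ((500864/4489)z − 1502592/4489)
  −268z^2 + 1164z − 1080 = (−(300763/125216)z + 202005/62608)((500864/4489)z − 1502592/4489) + (0)
Last nonzero remainder: (500864/4489)z − 1502592/4489. Dividing through by 500864/4489 gives the monic gcd z − 3.
Then lcm(f, g) = f·g / gcd(f, g); expanding and making the result monic gives the answer.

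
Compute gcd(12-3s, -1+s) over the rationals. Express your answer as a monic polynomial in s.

1

By polynomial division,
  -3s+12 = (-3)(s-1) + (9)
  s-1 = ((1/9)s-1/9)(9) + (0)
The last nonzero remainder is the constant 9, so the polynomials are coprime and gcd = 1.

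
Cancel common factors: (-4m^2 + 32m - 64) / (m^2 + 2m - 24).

Euclidean algorithm in ℚ[m]:
  -4m^2 + 32m - 64 = (-4)(m^2 + 2m - 24) + (40m - 160)
  m^2 + 2m - 24 = ((1/40)m + 3/20)(40m - 160) + (0)
Last nonzero remainder: 40m - 160. Dividing through by 40 gives the monic gcd m - 4.
Cancel m - 4 from numerator and denominator to get the reduced form.

(-4m + 16)/(m + 6)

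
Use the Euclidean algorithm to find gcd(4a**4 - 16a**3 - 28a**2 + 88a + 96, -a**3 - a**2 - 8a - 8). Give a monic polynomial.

a + 1

By polynomial division,
  4a**4 - 16a**3 - 28a**2 + 88a + 96 = (-4a + 20)(-a**3 - a**2 - 8a - 8) + (-40a**2 + 216a + 256)
  -a**3 - a**2 - 8a - 8 = ((1/40)a + 4/25)(-40a**2 + 216a + 256) + (-(1224/25)a - 1224/25)
  -40a**2 + 216a + 256 = ((125/153)a - 800/153)(-(1224/25)a - 1224/25) + (0)
Last nonzero remainder: -(1224/25)a - 1224/25. Dividing through by -1224/25 gives the monic gcd a + 1.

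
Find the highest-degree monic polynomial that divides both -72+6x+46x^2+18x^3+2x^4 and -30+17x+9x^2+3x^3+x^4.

By polynomial division,
  2x^4+18x^3+46x^2+6x-72 = (2)(x^4+3x^3+9x^2+17x-30) + (12x^3+28x^2-28x-12)
  x^4+3x^3+9x^2+17x-30 = ((1/12)x+1/18)(12x^3+28x^2-28x-12) + ((88/9)x^2+(176/9)x-88/3)
  12x^3+28x^2-28x-12 = ((27/22)x+9/22)((88/9)x^2+(176/9)x-88/3) + (0)
Last nonzero remainder: (88/9)x^2+(176/9)x-88/3. Dividing through by 88/9 gives the monic gcd x^2+2x-3.

-3+2x+x^2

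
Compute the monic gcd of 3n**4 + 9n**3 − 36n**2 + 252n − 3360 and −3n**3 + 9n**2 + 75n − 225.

n − 5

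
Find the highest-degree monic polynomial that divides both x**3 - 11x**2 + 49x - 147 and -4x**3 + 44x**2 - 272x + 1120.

x - 7

Apply the Euclidean algorithm:
  x**3 - 11x**2 + 49x - 147 = (-1/4)(-4x**3 + 44x**2 - 272x + 1120) + (-19x + 133)
  -4x**3 + 44x**2 - 272x + 1120 = ((4/19)x**2 - (16/19)x + 160/19)(-19x + 133) + (0)
Last nonzero remainder: -19x + 133. Dividing through by -19 gives the monic gcd x - 7.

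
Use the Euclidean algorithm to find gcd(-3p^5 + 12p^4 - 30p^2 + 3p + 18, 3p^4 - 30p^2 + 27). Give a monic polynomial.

p^3 - 3p^2 - p + 3

Euclidean algorithm in ℚ[p]:
  -3p^5 + 12p^4 - 30p^2 + 3p + 18 = (-p + 4)(3p^4 - 30p^2 + 27) + (-30p^3 + 90p^2 + 30p - 90)
  3p^4 - 30p^2 + 27 = (-(1/10)p - 3/10)(-30p^3 + 90p^2 + 30p - 90) + (0)
Last nonzero remainder: -30p^3 + 90p^2 + 30p - 90. Dividing through by -30 gives the monic gcd p^3 - 3p^2 - p + 3.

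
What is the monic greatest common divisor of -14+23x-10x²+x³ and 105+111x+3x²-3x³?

Euclidean algorithm in ℚ[x]:
  x³-10x²+23x-14 = (-1/3)(-3x³+3x²+111x+105) + (-9x²+60x+21)
  -3x³+3x²+111x+105 = ((1/3)x+17/9)(-9x²+60x+21) + (-(28/3)x+196/3)
  -9x²+60x+21 = ((27/28)x+9/28)(-(28/3)x+196/3) + (0)
Last nonzero remainder: -(28/3)x+196/3. Dividing through by -28/3 gives the monic gcd x-7.

-7+x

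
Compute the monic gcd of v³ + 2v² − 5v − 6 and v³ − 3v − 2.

v² − v − 2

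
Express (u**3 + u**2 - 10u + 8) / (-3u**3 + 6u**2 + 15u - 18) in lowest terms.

(-u**2 - 2u + 8)/(3u**2 - 3u - 18)

Repeated division with remainder:
  u**3 + u**2 - 10u + 8 = (-1/3)(-3u**3 + 6u**2 + 15u - 18) + (3u**2 - 5u + 2)
  -3u**3 + 6u**2 + 15u - 18 = (-u + 1/3)(3u**2 - 5u + 2) + ((56/3)u - 56/3)
  3u**2 - 5u + 2 = ((9/56)u - 3/28)((56/3)u - 56/3) + (0)
Last nonzero remainder: (56/3)u - 56/3. Dividing through by 56/3 gives the monic gcd u - 1.
Cancel u - 1 from numerator and denominator to get the reduced form.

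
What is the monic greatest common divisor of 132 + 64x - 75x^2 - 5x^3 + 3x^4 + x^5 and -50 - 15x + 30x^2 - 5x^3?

By polynomial division,
  x^5 + 3x^4 - 5x^3 - 75x^2 + 64x + 132 = (-(1/5)x^2 - (9/5)x - 46/5)(-5x^3 + 30x^2 - 15x - 50) + (164x^2 - 164x - 328)
  -5x^3 + 30x^2 - 15x - 50 = (-(5/164)x + 25/164)(164x^2 - 164x - 328) + (0)
Last nonzero remainder: 164x^2 - 164x - 328. Dividing through by 164 gives the monic gcd x^2 - x - 2.

-2 - x + x^2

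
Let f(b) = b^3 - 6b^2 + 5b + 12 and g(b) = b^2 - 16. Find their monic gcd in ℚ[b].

b - 4

Euclidean algorithm in ℚ[b]:
  b^3 - 6b^2 + 5b + 12 = (b - 6)(b^2 - 16) + (21b - 84)
  b^2 - 16 = ((1/21)b + 4/21)(21b - 84) + (0)
Last nonzero remainder: 21b - 84. Dividing through by 21 gives the monic gcd b - 4.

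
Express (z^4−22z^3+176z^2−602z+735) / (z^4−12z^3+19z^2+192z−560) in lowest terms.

Euclidean algorithm in ℚ[z]:
  z^4−22z^3+176z^2−602z+735 = (z^4−12z^3+19z^2+192z−560) + (−10z^3+157z^2−794z+1295)
  z^4−12z^3+19z^2+192z−560 = (−(1/10)z−37/100)(−10z^3+157z^2−794z+1295) + (−(231/100)z^2+(693/25)z−1617/20)
  −10z^3+157z^2−794z+1295 = ((1000/231)z−3700/231)(−(231/100)z^2+(693/25)z−1617/20) + (0)
Last nonzero remainder: −(231/100)z^2+(693/25)z−1617/20. Dividing through by −231/100 gives the monic gcd z^2−12z+35.
Cancel z^2−12z+35 from numerator and denominator to get the reduced form.

(z^2−10z+21)/(z^2−16)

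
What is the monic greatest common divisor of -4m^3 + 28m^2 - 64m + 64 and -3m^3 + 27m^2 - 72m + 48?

By polynomial division,
  -4m^3 + 28m^2 - 64m + 64 = (4/3)(-3m^3 + 27m^2 - 72m + 48) + (-8m^2 + 32m)
  -3m^3 + 27m^2 - 72m + 48 = ((3/8)m - 15/8)(-8m^2 + 32m) + (-12m + 48)
  -8m^2 + 32m = ((2/3)m)(-12m + 48) + (0)
Last nonzero remainder: -12m + 48. Dividing through by -12 gives the monic gcd m - 4.

m - 4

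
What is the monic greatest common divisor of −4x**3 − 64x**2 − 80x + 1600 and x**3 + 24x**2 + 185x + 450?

x + 10

Euclidean algorithm in ℚ[x]:
  −4x**3 − 64x**2 − 80x + 1600 = (−4)(x**3 + 24x**2 + 185x + 450) + (32x**2 + 660x + 3400)
  x**3 + 24x**2 + 185x + 450 = ((1/32)x + 27/256)(32x**2 + 660x + 3400) + ((585/64)x + 2925/32)
  32x**2 + 660x + 3400 = ((2048/585)x + 4352/117)((585/64)x + 2925/32) + (0)
Last nonzero remainder: (585/64)x + 2925/32. Dividing through by 585/64 gives the monic gcd x + 10.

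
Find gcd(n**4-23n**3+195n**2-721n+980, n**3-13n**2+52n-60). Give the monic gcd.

Repeated division with remainder:
  n**4-23n**3+195n**2-721n+980 = (n-10)(n**3-13n**2+52n-60) + (13n**2-141n+380)
  n**3-13n**2+52n-60 = ((1/13)n-28/169)(13n**2-141n+380) + (-(100/169)n+500/169)
  13n**2-141n+380 = (-(2197/100)n+3211/25)(-(100/169)n+500/169) + (0)
Last nonzero remainder: -(100/169)n+500/169. Dividing through by -100/169 gives the monic gcd n-5.

n-5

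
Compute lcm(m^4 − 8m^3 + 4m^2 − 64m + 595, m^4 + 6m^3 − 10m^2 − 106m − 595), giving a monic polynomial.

By polynomial division,
  m^4 − 8m^3 + 4m^2 − 64m + 595 = (m^4 + 6m^3 − 10m^2 − 106m − 595) + (−14m^3 + 14m^2 + 42m + 1190)
  m^4 + 6m^3 − 10m^2 − 106m − 595 = (−(1/14)m − 1/2)(−14m^3 + 14m^2 + 42m + 1190) + (0)
Last nonzero remainder: −14m^3 + 14m^2 + 42m + 1190. Dividing through by −14 gives the monic gcd m^3 − m^2 − 3m − 85.
Then lcm(f, g) = f·g / gcd(f, g); expanding and making the result monic gives the answer.

m^5 − m^4 − 52m^3 − 36m^2 + 147m + 4165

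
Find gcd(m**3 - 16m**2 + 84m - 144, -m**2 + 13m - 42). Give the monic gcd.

m - 6

By polynomial division,
  m**3 - 16m**2 + 84m - 144 = (-m + 3)(-m**2 + 13m - 42) + (3m - 18)
  -m**2 + 13m - 42 = (-(1/3)m + 7/3)(3m - 18) + (0)
Last nonzero remainder: 3m - 18. Dividing through by 3 gives the monic gcd m - 6.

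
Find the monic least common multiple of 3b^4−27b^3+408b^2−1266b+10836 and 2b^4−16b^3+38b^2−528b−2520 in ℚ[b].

Euclidean algorithm in ℚ[b]:
  3b^4−27b^3+408b^2−1266b+10836 = (3/2)(2b^4−16b^3+38b^2−528b−2520) + (−3b^3+351b^2−474b+14616)
  2b^4−16b^3+38b^2−528b−2520 = (−(2/3)b−218/3)(−3b^3+351b^2−474b+14616) + (25228b^2−25228b+1059576)
  −3b^3+351b^2−474b+14616 = (−(3/25228)b+87/6307)(25228b^2−25228b+1059576) + (0)
Last nonzero remainder: 25228b^2−25228b+1059576. Dividing through by 25228 gives the monic gcd b^2−b+42.
Then lcm(f, g) = f·g / gcd(f, g); expanding and making the result monic gives the answer.

b^6−16b^5+169b^4−1104b^3+2486b^2−12624b−108360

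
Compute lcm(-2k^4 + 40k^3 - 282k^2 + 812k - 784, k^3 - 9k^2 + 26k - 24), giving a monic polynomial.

k^5 - 23k^4 + 201k^3 - 829k^2 + 1610k - 1176

By polynomial division,
  -2k^4 + 40k^3 - 282k^2 + 812k - 784 = (-2k + 22)(k^3 - 9k^2 + 26k - 24) + (-32k^2 + 192k - 256)
  k^3 - 9k^2 + 26k - 24 = (-(1/32)k + 3/32)(-32k^2 + 192k - 256) + (0)
Last nonzero remainder: -32k^2 + 192k - 256. Dividing through by -32 gives the monic gcd k^2 - 6k + 8.
Then lcm(f, g) = f·g / gcd(f, g); expanding and making the result monic gives the answer.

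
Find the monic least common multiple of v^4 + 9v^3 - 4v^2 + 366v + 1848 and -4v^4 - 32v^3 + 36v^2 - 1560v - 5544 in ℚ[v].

v^5 + 12v^4 + 23v^3 + 354v^2 + 2946v + 5544

Euclidean algorithm in ℚ[v]:
  v^4 + 9v^3 - 4v^2 + 366v + 1848 = (-1/4)(-4v^4 - 32v^3 + 36v^2 - 1560v - 5544) + (v^3 + 5v^2 - 24v + 462)
  -4v^4 - 32v^3 + 36v^2 - 1560v - 5544 = (-4v - 12)(v^3 + 5v^2 - 24v + 462) + (0)
The last nonzero remainder v^3 + 5v^2 - 24v + 462 is already monic.
Then lcm(f, g) = f·g / gcd(f, g); expanding and making the result monic gives the answer.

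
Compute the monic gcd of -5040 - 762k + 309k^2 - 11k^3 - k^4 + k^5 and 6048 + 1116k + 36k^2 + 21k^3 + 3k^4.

Euclidean algorithm in ℚ[k]:
  k^5 - k^4 - 11k^3 + 309k^2 - 762k - 5040 = ((1/3)k - 8/3)(3k^4 + 21k^3 + 36k^2 + 1116k + 6048) + (33k^3 + 33k^2 + 198k + 11088)
  3k^4 + 21k^3 + 36k^2 + 1116k + 6048 = ((1/11)k + 6/11)(33k^3 + 33k^2 + 198k + 11088) + (0)
Last nonzero remainder: 33k^3 + 33k^2 + 198k + 11088. Dividing through by 33 gives the monic gcd k^3 + k^2 + 6k + 336.

336 + 6k + k^2 + k^3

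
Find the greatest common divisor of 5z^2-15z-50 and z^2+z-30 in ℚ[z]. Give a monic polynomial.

By polynomial division,
  5z^2-15z-50 = (5)(z^2+z-30) + (-20z+100)
  z^2+z-30 = (-(1/20)z-3/10)(-20z+100) + (0)
Last nonzero remainder: -20z+100. Dividing through by -20 gives the monic gcd z-5.

z-5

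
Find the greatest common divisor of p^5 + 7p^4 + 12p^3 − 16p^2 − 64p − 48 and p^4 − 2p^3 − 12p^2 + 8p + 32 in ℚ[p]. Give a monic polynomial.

p^3 + 2p^2 − 4p − 8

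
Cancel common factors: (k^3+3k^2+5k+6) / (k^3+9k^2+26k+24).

Repeated division with remainder:
  k^3+3k^2+5k+6 = (k^3+9k^2+26k+24) + (-6k^2-21k-18)
  k^3+9k^2+26k+24 = (-(1/6)k-11/12)(-6k^2-21k-18) + ((15/4)k+15/2)
  -6k^2-21k-18 = (-(8/5)k-12/5)((15/4)k+15/2) + (0)
Last nonzero remainder: (15/4)k+15/2. Dividing through by 15/4 gives the monic gcd k+2.
Cancel k+2 from numerator and denominator to get the reduced form.

(k^2+k+3)/(k^2+7k+12)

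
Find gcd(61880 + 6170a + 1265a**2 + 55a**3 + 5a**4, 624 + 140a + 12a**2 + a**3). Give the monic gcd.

104 + 6a + a**2

By polynomial division,
  5a**4 + 55a**3 + 1265a**2 + 6170a + 61880 = (5a − 5)(a**3 + 12a**2 + 140a + 624) + (625a**2 + 3750a + 65000)
  a**3 + 12a**2 + 140a + 624 = ((1/625)a + 6/625)(625a**2 + 3750a + 65000) + (0)
Last nonzero remainder: 625a**2 + 3750a + 65000. Dividing through by 625 gives the monic gcd a**2 + 6a + 104.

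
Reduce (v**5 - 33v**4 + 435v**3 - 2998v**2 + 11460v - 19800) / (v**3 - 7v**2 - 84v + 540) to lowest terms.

(v**3 - 17v**2 + 103v - 330)/(v + 9)

Repeated division with remainder:
  v**5 - 33v**4 + 435v**3 - 2998v**2 + 11460v - 19800 = (v**2 - 26v + 337)(v**3 - 7v**2 - 84v + 540) + (-3363v**2 + 53808v - 201780)
  v**3 - 7v**2 - 84v + 540 = (-(1/3363)v - 3/1121)(-3363v**2 + 53808v - 201780) + (0)
Last nonzero remainder: -3363v**2 + 53808v - 201780. Dividing through by -3363 gives the monic gcd v**2 - 16v + 60.
Cancel v**2 - 16v + 60 from numerator and denominator to get the reduced form.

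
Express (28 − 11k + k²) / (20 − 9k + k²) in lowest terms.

(−7 + k)/(−5 + k)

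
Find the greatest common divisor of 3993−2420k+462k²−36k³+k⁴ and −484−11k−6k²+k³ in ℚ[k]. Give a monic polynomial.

Euclidean algorithm in ℚ[k]:
  k⁴−36k³+462k²−2420k+3993 = (k−30)(k³−6k²−11k−484) + (293k²−2266k−10527)
  k³−6k²−11k−484 = ((1/293)k+508/85849)(293k²−2266k−10527) + ((3291200/85849)k−36203200/85849)
  293k²−2266k−10527 = ((25153757/3291200)k+7468863/299200)((3291200/85849)k−36203200/85849) + (0)
Last nonzero remainder: (3291200/85849)k−36203200/85849. Dividing through by 3291200/85849 gives the monic gcd k−11.

−11+k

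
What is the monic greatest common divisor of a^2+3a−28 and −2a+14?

By polynomial division,
  a^2+3a−28 = (−(1/2)a−5)(−2a+14) + (42)
  −2a+14 = (−(1/21)a+1/3)(42) + (0)
The last nonzero remainder is the constant 42, so the polynomials are coprime and gcd = 1.

1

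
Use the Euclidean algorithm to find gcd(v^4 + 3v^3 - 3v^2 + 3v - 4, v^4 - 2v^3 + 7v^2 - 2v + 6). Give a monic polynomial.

Repeated division with remainder:
  v^4 + 3v^3 - 3v^2 + 3v - 4 = (v^4 - 2v^3 + 7v^2 - 2v + 6) + (5v^3 - 10v^2 + 5v - 10)
  v^4 - 2v^3 + 7v^2 - 2v + 6 = ((1/5)v)(5v^3 - 10v^2 + 5v - 10) + (6v^2 + 6)
  5v^3 - 10v^2 + 5v - 10 = ((5/6)v - 5/3)(6v^2 + 6) + (0)
Last nonzero remainder: 6v^2 + 6. Dividing through by 6 gives the monic gcd v^2 + 1.

v^2 + 1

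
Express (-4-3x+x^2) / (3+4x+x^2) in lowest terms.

(-4+x)/(3+x)

By polynomial division,
  x^2-3x-4 = (x^2+4x+3) + (-7x-7)
  x^2+4x+3 = (-(1/7)x-3/7)(-7x-7) + (0)
Last nonzero remainder: -7x-7. Dividing through by -7 gives the monic gcd x+1.
Cancel x+1 from numerator and denominator to get the reduced form.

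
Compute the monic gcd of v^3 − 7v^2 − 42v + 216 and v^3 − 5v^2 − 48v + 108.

v^2 − 3v − 54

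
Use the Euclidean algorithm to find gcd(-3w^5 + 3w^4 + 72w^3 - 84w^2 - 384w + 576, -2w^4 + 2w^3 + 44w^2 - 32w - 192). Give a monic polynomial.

Apply the Euclidean algorithm:
  -3w^5 + 3w^4 + 72w^3 - 84w^2 - 384w + 576 = ((3/2)w)(-2w^4 + 2w^3 + 44w^2 - 32w - 192) + (6w^3 - 36w^2 - 96w + 576)
  -2w^4 + 2w^3 + 44w^2 - 32w - 192 = (-(1/3)w - 5/3)(6w^3 - 36w^2 - 96w + 576) + (-48w^2 + 768)
  6w^3 - 36w^2 - 96w + 576 = (-(1/8)w + 3/4)(-48w^2 + 768) + (0)
Last nonzero remainder: -48w^2 + 768. Dividing through by -48 gives the monic gcd w^2 - 16.

w^2 - 16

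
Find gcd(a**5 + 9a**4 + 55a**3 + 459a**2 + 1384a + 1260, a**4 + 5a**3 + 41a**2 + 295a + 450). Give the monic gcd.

a**3 + 41a + 90

Euclidean algorithm in ℚ[a]:
  a**5 + 9a**4 + 55a**3 + 459a**2 + 1384a + 1260 = (a + 4)(a**4 + 5a**3 + 41a**2 + 295a + 450) + (-6a**3 - 246a - 540)
  a**4 + 5a**3 + 41a**2 + 295a + 450 = (-(1/6)a - 5/6)(-6a**3 - 246a - 540) + (0)
Last nonzero remainder: -6a**3 - 246a - 540. Dividing through by -6 gives the monic gcd a**3 + 41a + 90.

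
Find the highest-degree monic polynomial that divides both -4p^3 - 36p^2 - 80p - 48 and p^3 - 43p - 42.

Repeated division with remainder:
  -4p^3 - 36p^2 - 80p - 48 = (-4)(p^3 - 43p - 42) + (-36p^2 - 252p - 216)
  p^3 - 43p - 42 = (-(1/36)p + 7/36)(-36p^2 - 252p - 216) + (0)
Last nonzero remainder: -36p^2 - 252p - 216. Dividing through by -36 gives the monic gcd p^2 + 7p + 6.

p^2 + 7p + 6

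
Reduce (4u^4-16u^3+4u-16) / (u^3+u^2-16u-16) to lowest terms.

Repeated division with remainder:
  4u^4-16u^3+4u-16 = (4u-20)(u^3+u^2-16u-16) + (84u^2-252u-336)
  u^3+u^2-16u-16 = ((1/84)u+1/21)(84u^2-252u-336) + (0)
Last nonzero remainder: 84u^2-252u-336. Dividing through by 84 gives the monic gcd u^2-3u-4.
Cancel u^2-3u-4 from numerator and denominator to get the reduced form.

(4u^2-4u+4)/(u+4)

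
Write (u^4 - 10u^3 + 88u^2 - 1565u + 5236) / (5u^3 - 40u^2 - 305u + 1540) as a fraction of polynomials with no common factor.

(u^2 + 5u + 119)/(5u + 35)

Euclidean algorithm in ℚ[u]:
  u^4 - 10u^3 + 88u^2 - 1565u + 5236 = ((1/5)u - 2/5)(5u^3 - 40u^2 - 305u + 1540) + (133u^2 - 1995u + 5852)
  5u^3 - 40u^2 - 305u + 1540 = ((5/133)u + 5/19)(133u^2 - 1995u + 5852) + (0)
Last nonzero remainder: 133u^2 - 1995u + 5852. Dividing through by 133 gives the monic gcd u^2 - 15u + 44.
Cancel u^2 - 15u + 44 from numerator and denominator to get the reduced form.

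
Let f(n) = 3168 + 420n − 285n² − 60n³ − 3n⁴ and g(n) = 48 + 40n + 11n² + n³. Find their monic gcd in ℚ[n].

Repeated division with remainder:
  −3n⁴ − 60n³ − 285n² + 420n + 3168 = (−3n − 27)(n³ + 11n² + 40n + 48) + (132n² + 1644n + 4464)
  n³ + 11n² + 40n + 48 = ((1/132)n − 4/363)(132n² + 1644n + 4464) + ((2940/121)n + 11760/121)
  132n² + 1644n + 4464 = ((1331/245)n + 11253/245)((2940/121)n + 11760/121) + (0)
Last nonzero remainder: (2940/121)n + 11760/121. Dividing through by 2940/121 gives the monic gcd n + 4.

4 + n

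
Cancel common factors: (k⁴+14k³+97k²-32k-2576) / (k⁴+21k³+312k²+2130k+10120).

Euclidean algorithm in ℚ[k]:
  k⁴+14k³+97k²-32k-2576 = (k⁴+21k³+312k²+2130k+10120) + (-7k³-215k²-2162k-12696)
  k⁴+21k³+312k²+2130k+10120 = (-(1/7)k+68/49)(-7k³-215k²-2162k-12696) + ((14774/49)k²+(162514/49)k+1359208/49)
  -7k³-215k²-2162k-12696 = (-(343/14774)k-3381/7387)((14774/49)k²+(162514/49)k+1359208/49) + (0)
Last nonzero remainder: (14774/49)k²+(162514/49)k+1359208/49. Dividing through by 14774/49 gives the monic gcd k²+11k+92.
Cancel k²+11k+92 from numerator and denominator to get the reduced form.

(k²+3k-28)/(k²+10k+110)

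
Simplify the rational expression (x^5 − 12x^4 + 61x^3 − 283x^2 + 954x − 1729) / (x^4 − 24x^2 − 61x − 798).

Euclidean algorithm in ℚ[x]:
  x^5 − 12x^4 + 61x^3 − 283x^2 + 954x − 1729 = (x − 12)(x^4 − 24x^2 − 61x − 798) + (85x^3 − 510x^2 + 1020x − 11305)
  x^4 − 24x^2 − 61x − 798 = ((1/85)x + 6/85)(85x^3 − 510x^2 + 1020x − 11305) + (0)
Last nonzero remainder: 85x^3 − 510x^2 + 1020x − 11305. Dividing through by 85 gives the monic gcd x^3 − 6x^2 + 12x − 133.
Cancel x^3 − 6x^2 + 12x − 133 from numerator and denominator to get the reduced form.

(x^2 − 6x + 13)/(x + 6)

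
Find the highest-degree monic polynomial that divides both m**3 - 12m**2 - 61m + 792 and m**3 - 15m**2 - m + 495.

m**2 - 20m + 99

Repeated division with remainder:
  m**3 - 12m**2 - 61m + 792 = (m**3 - 15m**2 - m + 495) + (3m**2 - 60m + 297)
  m**3 - 15m**2 - m + 495 = ((1/3)m + 5/3)(3m**2 - 60m + 297) + (0)
Last nonzero remainder: 3m**2 - 60m + 297. Dividing through by 3 gives the monic gcd m**2 - 20m + 99.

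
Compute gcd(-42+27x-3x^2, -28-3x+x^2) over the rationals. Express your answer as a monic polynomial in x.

-7+x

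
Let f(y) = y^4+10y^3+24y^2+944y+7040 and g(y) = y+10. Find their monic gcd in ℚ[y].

y+10

By polynomial division,
  y^4+10y^3+24y^2+944y+7040 = (y^3+24y+704)(y+10) + (0)
The last nonzero remainder y+10 is already monic.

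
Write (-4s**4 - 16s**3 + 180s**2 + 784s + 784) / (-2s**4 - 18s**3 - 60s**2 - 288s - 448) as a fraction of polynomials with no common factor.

Repeated division with remainder:
  -4s**4 - 16s**3 + 180s**2 + 784s + 784 = (2)(-2s**4 - 18s**3 - 60s**2 - 288s - 448) + (20s**3 + 300s**2 + 1360s + 1680)
  -2s**4 - 18s**3 - 60s**2 - 288s - 448 = (-(1/10)s + 3/5)(20s**3 + 300s**2 + 1360s + 1680) + (-104s**2 - 936s - 1456)
  20s**3 + 300s**2 + 1360s + 1680 = (-(5/26)s - 15/13)(-104s**2 - 936s - 1456) + (0)
Last nonzero remainder: -104s**2 - 936s - 1456. Dividing through by -104 gives the monic gcd s**2 + 9s + 14.
Cancel s**2 + 9s + 14 from numerator and denominator to get the reduced form.

(2s**2 - 10s - 28)/(s**2 + 16)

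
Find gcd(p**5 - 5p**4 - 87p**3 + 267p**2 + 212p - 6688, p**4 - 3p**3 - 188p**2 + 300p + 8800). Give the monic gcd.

Repeated division with remainder:
  p**5 - 5p**4 - 87p**3 + 267p**2 + 212p - 6688 = (p - 2)(p**4 - 3p**3 - 188p**2 + 300p + 8800) + (95p**3 - 409p**2 - 7988p + 10912)
  p**4 - 3p**3 - 188p**2 + 300p + 8800 = ((1/95)p + 124/9025)(95p**3 - 409p**2 - 7988p + 10912) + (-(887124/9025)p**2 + (2661372/9025)p + 78066912/9025)
  95p**3 - 409p**2 - 7988p + 10912 = (-(857375/887124)p + 279775/221781)(-(887124/9025)p**2 + (2661372/9025)p + 78066912/9025) + (0)
Last nonzero remainder: -(887124/9025)p**2 + (2661372/9025)p + 78066912/9025. Dividing through by -887124/9025 gives the monic gcd p**2 - 3p - 88.

p**2 - 3p - 88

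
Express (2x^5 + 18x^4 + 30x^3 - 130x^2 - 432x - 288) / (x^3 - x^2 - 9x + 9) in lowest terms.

(2x^3 + 18x^2 + 48x + 32)/(x - 1)

Repeated division with remainder:
  2x^5 + 18x^4 + 30x^3 - 130x^2 - 432x - 288 = (2x^2 + 20x + 68)(x^3 - x^2 - 9x + 9) + (100x^2 - 900)
  x^3 - x^2 - 9x + 9 = ((1/100)x - 1/100)(100x^2 - 900) + (0)
Last nonzero remainder: 100x^2 - 900. Dividing through by 100 gives the monic gcd x^2 - 9.
Cancel x^2 - 9 from numerator and denominator to get the reduced form.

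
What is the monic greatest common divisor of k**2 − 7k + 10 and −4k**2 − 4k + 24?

By polynomial division,
  k**2 − 7k + 10 = (−1/4)(−4k**2 − 4k + 24) + (−8k + 16)
  −4k**2 − 4k + 24 = ((1/2)k + 3/2)(−8k + 16) + (0)
Last nonzero remainder: −8k + 16. Dividing through by −8 gives the monic gcd k − 2.

k − 2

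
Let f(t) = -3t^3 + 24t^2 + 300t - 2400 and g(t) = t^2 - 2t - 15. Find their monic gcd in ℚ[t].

Apply the Euclidean algorithm:
  -3t^3 + 24t^2 + 300t - 2400 = (-3t + 18)(t^2 - 2t - 15) + (291t - 2130)
  t^2 - 2t - 15 = ((1/291)t + 172/9409)(291t - 2130) + (225225/9409)
  291t - 2130 = ((912673/75075)t - 1336078/15015)(225225/9409) + (0)
The last nonzero remainder is the constant 225225/9409, so the polynomials are coprime and gcd = 1.

1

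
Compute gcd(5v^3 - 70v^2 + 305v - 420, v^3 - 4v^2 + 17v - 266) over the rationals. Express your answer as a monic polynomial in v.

v - 7

Repeated division with remainder:
  5v^3 - 70v^2 + 305v - 420 = (5)(v^3 - 4v^2 + 17v - 266) + (-50v^2 + 220v + 910)
  v^3 - 4v^2 + 17v - 266 = (-(1/50)v - 1/125)(-50v^2 + 220v + 910) + ((924/25)v - 6468/25)
  -50v^2 + 220v + 910 = (-(625/462)v - 1625/462)((924/25)v - 6468/25) + (0)
Last nonzero remainder: (924/25)v - 6468/25. Dividing through by 924/25 gives the monic gcd v - 7.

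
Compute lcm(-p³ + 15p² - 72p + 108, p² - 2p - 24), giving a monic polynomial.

p⁴ - 11p³ + 12p² + 180p - 432

Euclidean algorithm in ℚ[p]:
  -p³ + 15p² - 72p + 108 = (-p + 13)(p² - 2p - 24) + (-70p + 420)
  p² - 2p - 24 = (-(1/70)p - 2/35)(-70p + 420) + (0)
Last nonzero remainder: -70p + 420. Dividing through by -70 gives the monic gcd p - 6.
Then lcm(f, g) = f·g / gcd(f, g); expanding and making the result monic gives the answer.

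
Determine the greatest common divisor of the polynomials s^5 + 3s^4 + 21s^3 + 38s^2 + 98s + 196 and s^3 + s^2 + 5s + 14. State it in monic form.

s^3 + s^2 + 5s + 14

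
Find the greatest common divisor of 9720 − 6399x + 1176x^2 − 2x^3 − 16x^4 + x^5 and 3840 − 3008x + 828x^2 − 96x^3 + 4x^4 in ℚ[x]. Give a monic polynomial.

−120 + 79x − 16x^2 + x^3

Repeated division with remainder:
  x^5 − 16x^4 − 2x^3 + 1176x^2 − 6399x + 9720 = ((1/4)x + 2)(4x^4 − 96x^3 + 828x^2 − 3008x + 3840) + (−17x^3 + 272x^2 − 1343x + 2040)
  4x^4 − 96x^3 + 828x^2 − 3008x + 3840 = (−(4/17)x + 32/17)(−17x^3 + 272x^2 − 1343x + 2040) + (0)
Last nonzero remainder: −17x^3 + 272x^2 − 1343x + 2040. Dividing through by −17 gives the monic gcd x^3 − 16x^2 + 79x − 120.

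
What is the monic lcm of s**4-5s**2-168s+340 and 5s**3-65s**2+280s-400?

Repeated division with remainder:
  s**4-5s**2-168s+340 = ((1/5)s+13/5)(5s**3-65s**2+280s-400) + (108s**2-816s+1380)
  5s**3-65s**2+280s-400 = ((5/108)s-245/972)(108s**2-816s+1380) + ((845/81)s-4225/81)
  108s**2-816s+1380 = ((8748/845)s-22356/845)((845/81)s-4225/81) + (0)
Last nonzero remainder: (845/81)s-4225/81. Dividing through by 845/81 gives the monic gcd s-5.
Then lcm(f, g) = f·g / gcd(f, g); expanding and making the result monic gives the answer.

s**6-8s**5+11s**4-128s**3+1604s**2-5408s+5440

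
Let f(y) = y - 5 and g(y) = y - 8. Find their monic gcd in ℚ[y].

Euclidean algorithm in ℚ[y]:
  y - 5 = (y - 8) + (3)
  y - 8 = ((1/3)y - 8/3)(3) + (0)
The last nonzero remainder is the constant 3, so the polynomials are coprime and gcd = 1.

1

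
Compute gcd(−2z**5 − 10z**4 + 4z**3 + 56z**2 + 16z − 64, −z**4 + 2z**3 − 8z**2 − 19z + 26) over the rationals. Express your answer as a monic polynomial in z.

Repeated division with remainder:
  −2z**5 − 10z**4 + 4z**3 + 56z**2 + 16z − 64 = (2z + 14)(−z**4 + 2z**3 − 8z**2 − 19z + 26) + (−8z**3 + 206z**2 + 230z − 428)
  −z**4 + 2z**3 − 8z**2 − 19z + 26 = ((1/8)z + 95/32)(−8z**3 + 206z**2 + 230z − 428) + (−(10373/16)z**2 − (10373/16)z + 10373/8)
  −8z**3 + 206z**2 + 230z − 428 = ((128/10373)z − 3424/10373)(−(10373/16)z**2 − (10373/16)z + 10373/8) + (0)
Last nonzero remainder: −(10373/16)z**2 − (10373/16)z + 10373/8. Dividing through by −10373/16 gives the monic gcd z**2 + z − 2.

z**2 + z − 2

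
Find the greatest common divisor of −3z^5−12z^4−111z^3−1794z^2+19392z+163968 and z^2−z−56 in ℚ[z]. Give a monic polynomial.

z^2−z−56

Apply the Euclidean algorithm:
  −3z^5−12z^4−111z^3−1794z^2+19392z+163968 = (−3z^3−15z^2−294z−2928)(z^2−z−56) + (0)
The last nonzero remainder z^2−z−56 is already monic.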